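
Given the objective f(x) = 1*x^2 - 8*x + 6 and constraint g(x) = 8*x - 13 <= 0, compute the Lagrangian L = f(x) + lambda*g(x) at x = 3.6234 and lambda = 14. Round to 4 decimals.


Step 1: Evaluate f(x).
f(3.6234) = 1*3.6234^2 - 8*3.6234 + 6 = -9.8582
Step 2: Evaluate g(x).
g(3.6234) = 8*3.6234 - 13 = 15.9872
Step 3: Compute Lagrangian.
L = -9.8582 + 14*15.9872 = 213.9626


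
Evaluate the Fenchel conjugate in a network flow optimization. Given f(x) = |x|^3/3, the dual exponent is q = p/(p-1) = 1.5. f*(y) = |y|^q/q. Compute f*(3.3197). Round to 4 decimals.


The conjugate exponent q satisfies 1/p + 1/q = 1.
p = 3, so q = 3/(3 - 1) = 1.5
|y|^q = 3.3197^1.5 = 6.0485
f*(3.3197) = 6.0485 / 1.5 = 4.0323


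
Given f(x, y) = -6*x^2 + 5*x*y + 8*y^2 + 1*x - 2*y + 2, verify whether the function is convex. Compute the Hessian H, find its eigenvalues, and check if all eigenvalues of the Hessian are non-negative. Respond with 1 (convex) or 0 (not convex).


The Hessian of f(x,y) = -6*x^2 + 5*x*y + 8*y^2 + 1*x - 2*y + 2 is:
H = [[-12, 5], [5, 16]]
Trace = -12 + 16 = 4
Determinant = -12*16 - (5)^2 = -217
Discriminant = (4)^2 - 4*-217 = 884.0
Eigenvalues: lambda_1 = -12.8661, lambda_2 = 16.8661
The function is not convex.

0


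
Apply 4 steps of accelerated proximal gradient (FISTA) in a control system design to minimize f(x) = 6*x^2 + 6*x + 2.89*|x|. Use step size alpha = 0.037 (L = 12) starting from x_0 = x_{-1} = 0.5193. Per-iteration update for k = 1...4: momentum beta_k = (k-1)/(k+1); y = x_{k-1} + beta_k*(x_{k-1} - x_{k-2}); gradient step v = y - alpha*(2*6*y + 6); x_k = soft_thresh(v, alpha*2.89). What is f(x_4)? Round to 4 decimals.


FISTA on f(x) = 6*x^2 + 6*x + 2.89*|x|
L = 12, alpha = 0.037
Iteration 1: beta = 0.0, y = 0.5193 + 0.0*(0.5193 - 0.5193) = 0.5193
  grad(y) = 12.2316, v = y - alpha*grad = 0.0667
  prox(v) = soft_thresh(0.0667, 0.1069) = 0.0
Iteration 2: beta = 0.3333, y = 0.0 + 0.3333*(0.0 - 0.5193) = -0.1731
  grad(y) = 3.9228, v = y - alpha*grad = -0.3182
  prox(v) = soft_thresh(-0.3182, 0.1069) = -0.2113
Iteration 3: beta = 0.5, y = -0.2113 + 0.5*(-0.2113 - 0.0) = -0.317
  grad(y) = 2.1964, v = y - alpha*grad = -0.3982
  prox(v) = soft_thresh(-0.3982, 0.1069) = -0.2913
Iteration 4: beta = 0.6, y = -0.2913 + 0.6*(-0.2913 + 0.2113) = -0.3393
  grad(y) = 1.9284, v = y - alpha*grad = -0.4107
  prox(v) = soft_thresh(-0.4107, 0.1069) = -0.3037
f(x_4) = 6*(-0.3037)^2 + 6*(-0.3037) + 2.89*|-0.3037| = -0.3911


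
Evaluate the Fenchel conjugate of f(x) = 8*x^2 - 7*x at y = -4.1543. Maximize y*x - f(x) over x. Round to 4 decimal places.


f*(y) = sup_x {y*x - a*x^2 - b*x} = sup_x {(y-b)*x - a*x^2}
FOC: (y - b) - 2a*x = 0 => x* = (y - b)/(2a)
x* = (-4.1543 + 7)/(2*8) = 0.1779
f*(-4.1543) = (y-b)^2/(4a) = (-4.1543 + 7)^2/(4*8)
= 8.098/32 = 0.2531


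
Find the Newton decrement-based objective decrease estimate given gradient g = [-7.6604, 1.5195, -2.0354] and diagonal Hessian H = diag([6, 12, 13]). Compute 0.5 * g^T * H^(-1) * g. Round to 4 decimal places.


Step 1: H is diagonal, so H^(-1) * g = [-1.2767, 0.1266, -0.1566].
Step 2: g^T H^(-1) g = sum_i g_i^2 / H_ii
  = (-7.6604)^2/6 + (1.5195)^2/12 + (-2.0354)^2/13
  = 9.7803 + 0.1924 + 0.3187 = 10.2914
Step 3: Objective decrease = 0.5 * g^T H^(-1) g = 5.1457


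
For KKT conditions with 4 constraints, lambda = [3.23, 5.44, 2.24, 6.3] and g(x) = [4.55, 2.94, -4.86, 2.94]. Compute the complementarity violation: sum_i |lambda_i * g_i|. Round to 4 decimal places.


KKT complementary slackness check:
lambda_1 * g_1 = 3.23 * 4.55 = 14.6965
lambda_2 * g_2 = 5.44 * 2.94 = 15.9936
lambda_3 * g_3 = 2.24 * -4.86 = -10.8864
lambda_4 * g_4 = 6.3 * 2.94 = 18.522
Total violation = 14.6965 + 15.9936 + 10.8864 + 18.522 = 60.0985


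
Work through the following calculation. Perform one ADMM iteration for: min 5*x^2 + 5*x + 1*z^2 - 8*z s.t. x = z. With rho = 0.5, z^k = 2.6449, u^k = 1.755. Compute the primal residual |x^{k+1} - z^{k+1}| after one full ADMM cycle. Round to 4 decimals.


ADMM iteration with rho = 0.5, z^k = 2.6449, u^k = 1.755
Step 1: x-update.
Minimize 5*x^2 + 5*x + (0.5/2)*(x - 2.6449 + 1.755)^2
FOC: (2*5 + 0.5)*x = -5 + 0.5*(2.6449 - 1.755)
x^{k+1} = -0.4338
Step 2: z-update.
Minimize 1*z^2 - 8*z + (0.5/2)*(-0.4338 - z + 1.755)^2
FOC: (2*1 + 0.5)*z = 8 + 0.5*(-0.4338 + 1.755)
z^{k+1} = 3.4642
Step 3: u-update.
u^{k+1} = 1.755 - 0.4338 - 3.4642 = -2.1431
Step 4: Primal residual = |-0.4338 - 3.4642| = 3.8981


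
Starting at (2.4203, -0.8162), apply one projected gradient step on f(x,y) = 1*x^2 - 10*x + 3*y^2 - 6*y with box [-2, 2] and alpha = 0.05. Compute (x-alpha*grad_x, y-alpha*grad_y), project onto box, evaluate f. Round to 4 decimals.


Step 1: Compute gradient at (2.4203, -0.8162).
grad_x = 2*1*2.4203 - 10 = -5.1594
grad_y = 2*3*-0.8162 - 6 = -10.8972
Step 2: Gradient step.
x_raw = 2.4203 - 0.05*-5.1594 = 2.6783
y_raw = -0.8162 - 0.05*-10.8972 = -0.2713
Step 3: Project onto [-2, 2].
x_proj = clip(2.6783) = 2.0
y_proj = clip(-0.2713) = -0.2713
Step 4: Evaluate f.
f(2.0, -0.2713) = -14.1511


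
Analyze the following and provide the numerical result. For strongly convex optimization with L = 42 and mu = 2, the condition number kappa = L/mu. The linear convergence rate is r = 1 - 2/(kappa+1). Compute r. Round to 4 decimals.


Step 1: Compute the condition number.
kappa = L/mu = 42/2 = 21.0
Step 2: Compute the convergence rate.
r = 1 - 2/(kappa + 1) = 1 - 2*mu/(L + mu) = (L - mu)/(L + mu) = 40/44 = 0.9091


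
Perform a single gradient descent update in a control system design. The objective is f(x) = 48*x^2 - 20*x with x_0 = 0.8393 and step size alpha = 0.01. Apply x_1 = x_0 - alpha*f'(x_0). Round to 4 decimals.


We compute the gradient at x_0 and apply the update.
f'(x) = 96*x - 20
f'(0.8393) = 96*0.8393 - 20 = 60.5728
x_1 = 0.8393 - 0.01*60.5728 = 0.2336


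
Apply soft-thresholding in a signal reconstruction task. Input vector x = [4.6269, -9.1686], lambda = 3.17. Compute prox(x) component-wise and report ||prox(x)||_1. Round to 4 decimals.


Soft-thresholding with lambda = 3.17:
prox(4.6269) = sign(4.6269)*max(|4.6269| - 3.17, 0) = 1.4569
prox(-9.1686) = sign(-9.1686)*max(|-9.1686| - 3.17, 0) = -5.9986
prox(x) = [1.4569, -5.9986]
||prox(x)||_1 = 1.4569 + 5.9986 = 7.4555


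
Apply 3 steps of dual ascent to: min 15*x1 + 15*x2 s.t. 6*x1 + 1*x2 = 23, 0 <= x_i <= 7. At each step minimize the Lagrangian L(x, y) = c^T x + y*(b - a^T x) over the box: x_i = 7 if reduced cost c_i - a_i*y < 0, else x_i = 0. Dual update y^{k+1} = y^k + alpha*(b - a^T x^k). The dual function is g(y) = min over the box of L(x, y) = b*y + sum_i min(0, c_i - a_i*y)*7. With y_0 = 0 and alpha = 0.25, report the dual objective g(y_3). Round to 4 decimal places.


Dual ascent for LP: min 15*x1 + 15*x2, 6*x1 + 1*x2 = 23, 0 <= x_i <= 7
Step 1: y^k = 0.0, reduced costs: (15.0, 15.0)
  x^k = (0.0, 0.0), subgradient = b - a^T x = 23.0
  y^{k+1} = 0.0 + 0.25*23.0 = 5.75
Step 2: y^k = 5.75, reduced costs: (-19.5, 9.25)
  x^k = (7.0, 0.0), subgradient = b - a^T x = -19.0
  y^{k+1} = 5.75 + 0.25*-19.0 = 1.0
Step 3: y^k = 1.0, reduced costs: (9.0, 14.0)
  x^k = (0.0, 0.0), subgradient = b - a^T x = 23.0
  y^{k+1} = 1.0 + 0.25*23.0 = 6.75
Dual objective at y_3 = 6.75: reduced costs (-25.5, 8.25), box minimizer x = (7.0, 0.0)
g(y_3) = b*y + (c1 - a1*y)*x1 + (c2 - a2*y)*x2 = 23*6.75 + (-25.5)*7.0 + 8.25*0.0 = 155.25 - 178.5 + 0.0 = -23.25


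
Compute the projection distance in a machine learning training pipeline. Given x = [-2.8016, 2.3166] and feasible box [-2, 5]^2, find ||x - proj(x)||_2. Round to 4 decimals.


Project each component onto [-2, 5].
clip(-2.8016) = -2.0, clip(2.3166) = 2.3166
Projection = [-2.0, 2.3166]
Squared diffs: [0.6426, 0.0]
Distance = sqrt(0.6426) = 0.8016


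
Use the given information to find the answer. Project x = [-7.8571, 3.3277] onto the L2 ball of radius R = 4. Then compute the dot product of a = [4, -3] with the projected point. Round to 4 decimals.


Step 1: Compute ||x|| (intermediates to 6 decimals).
||x|| = sqrt((-7.8571)^2 + 3.3277^2) = 8.532737
Step 2: Project.
Since ||x|| > R, scale = R/||x|| = 4/8.532737 = 0.468783, proj(x) = scale * x
proj(x) = [-3.683275, 1.559969]
Step 3: Dot product.
a^T * proj(x) = 4*(-3.683275) - 3*1.559969 = -19.413


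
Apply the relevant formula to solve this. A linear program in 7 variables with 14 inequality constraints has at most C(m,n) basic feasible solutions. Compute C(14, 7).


Each vertex corresponds to some choice of n active constraints out of m, so the number of vertices is at most C(m, n) = m! / (n!(m-n)!).
m = 14, n = 7
Numerator: 14 * 13 * 12 * 11 * 10 * 9 * 8
Denominator: 7! = 5040
C(14, 7) = 3432


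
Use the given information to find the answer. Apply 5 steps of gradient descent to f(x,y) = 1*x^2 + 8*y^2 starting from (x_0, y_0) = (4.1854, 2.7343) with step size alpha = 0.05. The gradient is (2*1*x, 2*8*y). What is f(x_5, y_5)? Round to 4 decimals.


Gradient descent on f(x,y) = 1*x^2 + 8*y^2.
Starting point: (4.1854, 2.7343), alpha = 0.05
Step 1: grad_x = 2*1*4.1854 = 8.3708, grad_y = 2*8*2.7343 = 43.7488
  x_1 = 4.1854 - 0.05*8.3708 = 3.7669
  y_1 = 2.7343 - 0.05*43.7488 = 0.5469
Step 2: grad_x = 2*1*3.7669 = 7.5337, grad_y = 2*8*0.5469 = 8.7498
  x_2 = 3.7669 - 0.05*7.5337 = 3.3902
  y_2 = 0.5469 - 0.05*8.7498 = 0.1094
Step 3: grad_x = 2*1*3.3902 = 6.7803, grad_y = 2*8*0.1094 = 1.75
  x_3 = 3.3902 - 0.05*6.7803 = 3.0512
  y_3 = 0.1094 - 0.05*1.75 = 0.0219
Step 4: grad_x = 2*1*3.0512 = 6.1023, grad_y = 2*8*0.0219 = 0.35
  x_4 = 3.0512 - 0.05*6.1023 = 2.746
  y_4 = 0.0219 - 0.05*0.35 = 0.0044
Step 5: grad_x = 2*1*2.746 = 5.4921, grad_y = 2*8*0.0044 = 0.07
  x_5 = 2.746 - 0.05*5.4921 = 2.4714
  y_5 = 0.0044 - 0.05*0.07 = 0.0009
f(2.4714, 0.0009) = 1*2.4714^2 + 8*0.0009^2 = 6.108


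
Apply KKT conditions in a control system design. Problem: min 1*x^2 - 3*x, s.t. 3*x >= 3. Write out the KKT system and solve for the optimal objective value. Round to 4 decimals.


Step 1: Try lambda = 0 (constraint inactive).
Stationarity: 2*1*x - 3 = 0
x* = 3/(2*1) = 1.5
Check constraint: 3*1.5 = 4.5 >= 3 -- satisfied.
Step 2: Compute optimal value.
f(x*) = 1*1.5^2 - 3*1.5 = -2.25


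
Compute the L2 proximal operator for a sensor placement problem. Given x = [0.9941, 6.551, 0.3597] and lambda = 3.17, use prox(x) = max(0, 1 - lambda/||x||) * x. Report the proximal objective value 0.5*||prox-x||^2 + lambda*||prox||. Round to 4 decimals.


Step 1: Compute ||x||.
||x|| = 6.6358
Step 2: Compute scaling factor.
scale = max(0, 1 - 3.17/6.6358) = 0.5223
Step 3: prox(x) = [0.5192, 3.4215, 0.1879]
||prox(x)|| = 3.4658
Step 4: Proximal objective.
0.5*||prox-x||^2 = 5.0245
lambda*||prox|| = 10.9866
Total = 16.0109


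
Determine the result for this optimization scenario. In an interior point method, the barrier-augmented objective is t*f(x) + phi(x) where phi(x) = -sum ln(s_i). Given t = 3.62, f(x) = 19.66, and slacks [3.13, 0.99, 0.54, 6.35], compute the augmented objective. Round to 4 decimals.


Step 1: Compute log-barrier.
ln values: [1.141, -0.0101, -0.6162, 1.8485]
phi = -(1.141 - 0.0101 - 0.6162 + 1.8485) = -2.3633
Step 2: Compute augmented objective.
t*f(x) = 3.62*19.66 = 71.1692
Total = 71.1692 - 2.3633 = 68.8059


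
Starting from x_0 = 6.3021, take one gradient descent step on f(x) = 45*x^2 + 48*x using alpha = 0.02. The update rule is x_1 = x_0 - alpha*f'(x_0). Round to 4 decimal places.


We compute the gradient at x_0 and apply the update.
f'(x) = 90*x + 48
f'(6.3021) = 90*6.3021 + 48 = 615.189
x_1 = 6.3021 - 0.02*615.189 = -6.0017


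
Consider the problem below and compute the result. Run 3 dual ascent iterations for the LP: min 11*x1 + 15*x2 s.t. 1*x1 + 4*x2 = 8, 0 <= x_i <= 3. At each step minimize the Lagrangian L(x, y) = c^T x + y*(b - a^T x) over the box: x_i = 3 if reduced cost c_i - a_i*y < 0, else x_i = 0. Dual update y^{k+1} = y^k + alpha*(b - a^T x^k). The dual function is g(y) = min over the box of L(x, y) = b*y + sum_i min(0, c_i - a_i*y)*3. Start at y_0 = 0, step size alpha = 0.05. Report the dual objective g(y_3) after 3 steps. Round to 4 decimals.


Dual ascent for LP: min 11*x1 + 15*x2, 1*x1 + 4*x2 = 8, 0 <= x_i <= 3
Step 1: y^k = 0.0, reduced costs: (11.0, 15.0)
  x^k = (0.0, 0.0), subgradient = b - a^T x = 8.0
  y^{k+1} = 0.0 + 0.05*8.0 = 0.4
Step 2: y^k = 0.4, reduced costs: (10.6, 13.4)
  x^k = (0.0, 0.0), subgradient = b - a^T x = 8.0
  y^{k+1} = 0.4 + 0.05*8.0 = 0.8
Step 3: y^k = 0.8, reduced costs: (10.2, 11.8)
  x^k = (0.0, 0.0), subgradient = b - a^T x = 8.0
  y^{k+1} = 0.8 + 0.05*8.0 = 1.2
Dual objective at y_3 = 1.2: reduced costs (9.8, 10.2), box minimizer x = (0.0, 0.0)
g(y_3) = b*y + (c1 - a1*y)*x1 + (c2 - a2*y)*x2 = 8*1.2 + 9.8*0.0 + 10.2*0.0 = 9.6 + 0.0 + 0.0 = 9.6


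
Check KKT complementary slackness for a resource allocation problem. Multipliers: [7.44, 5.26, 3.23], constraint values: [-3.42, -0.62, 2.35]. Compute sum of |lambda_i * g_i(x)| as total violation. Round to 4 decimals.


KKT complementary slackness check:
lambda_1 * g_1 = 7.44 * -3.42 = -25.4448
lambda_2 * g_2 = 5.26 * -0.62 = -3.2612
lambda_3 * g_3 = 3.23 * 2.35 = 7.5905
Total violation = 25.4448 + 3.2612 + 7.5905 = 36.2965


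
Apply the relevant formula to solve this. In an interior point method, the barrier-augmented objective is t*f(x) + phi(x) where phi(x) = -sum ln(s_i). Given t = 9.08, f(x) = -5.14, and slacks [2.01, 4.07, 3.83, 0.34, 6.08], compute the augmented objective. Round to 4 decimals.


Step 1: Compute log-barrier.
ln values: [0.6981, 1.4036, 1.3429, -1.0788, 1.805]
phi = -(0.6981 + 1.4036 + 1.3429 - 1.0788 + 1.805) = -4.1708
Step 2: Compute augmented objective.
t*f(x) = 9.08*-5.14 = -46.6712
Total = -46.6712 - 4.1708 = -50.842


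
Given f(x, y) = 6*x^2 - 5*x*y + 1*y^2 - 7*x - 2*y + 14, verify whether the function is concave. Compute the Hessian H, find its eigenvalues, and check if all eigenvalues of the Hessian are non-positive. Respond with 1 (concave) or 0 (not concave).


The Hessian of f(x,y) = 6*x^2 - 5*x*y + 1*y^2 - 7*x - 2*y + 14 is:
H = [[12, -5], [-5, 2]]
Trace = 12 + 2 = 14
Determinant = 12*2 - (-5)^2 = -1
Discriminant = (14)^2 - 4*-1 = 200.0
Eigenvalues: lambda_1 = -0.0711, lambda_2 = 14.0711
The function is not concave.

0


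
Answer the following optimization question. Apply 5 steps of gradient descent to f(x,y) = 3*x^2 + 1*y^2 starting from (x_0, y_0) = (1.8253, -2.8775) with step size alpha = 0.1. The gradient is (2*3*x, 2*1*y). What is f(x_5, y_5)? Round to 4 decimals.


Gradient descent on f(x,y) = 3*x^2 + 1*y^2.
Starting point: (1.8253, -2.8775), alpha = 0.1
Step 1: grad_x = 2*3*1.8253 = 10.9518, grad_y = 2*1*-2.8775 = -5.755
  x_1 = 1.8253 - 0.1*10.9518 = 0.7301
  y_1 = -2.8775 - 0.1*-5.755 = -2.302
Step 2: grad_x = 2*3*0.7301 = 4.3807, grad_y = 2*1*-2.302 = -4.604
  x_2 = 0.7301 - 0.1*4.3807 = 0.292
  y_2 = -2.302 - 0.1*-4.604 = -1.8416
Step 3: grad_x = 2*3*0.292 = 1.7523, grad_y = 2*1*-1.8416 = -3.6832
  x_3 = 0.292 - 0.1*1.7523 = 0.1168
  y_3 = -1.8416 - 0.1*-3.6832 = -1.4733
Step 4: grad_x = 2*3*0.1168 = 0.7009, grad_y = 2*1*-1.4733 = -2.9466
  x_4 = 0.1168 - 0.1*0.7009 = 0.0467
  y_4 = -1.4733 - 0.1*-2.9466 = -1.1786
Step 5: grad_x = 2*3*0.0467 = 0.2804, grad_y = 2*1*-1.1786 = -2.3572
  x_5 = 0.0467 - 0.1*0.2804 = 0.0187
  y_5 = -1.1786 - 0.1*-2.3572 = -0.9429
f(0.0187, -0.9429) = 3*0.0187^2 + 1*(-0.9429)^2 = 0.8901


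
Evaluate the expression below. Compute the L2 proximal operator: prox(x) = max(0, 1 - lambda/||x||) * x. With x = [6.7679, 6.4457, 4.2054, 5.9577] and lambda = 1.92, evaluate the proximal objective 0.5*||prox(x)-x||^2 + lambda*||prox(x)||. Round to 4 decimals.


Step 1: Compute ||x||.
||x|| = 11.8546
Step 2: Compute scaling factor.
scale = max(0, 1 - 1.92/11.8546) = 0.838
Step 3: prox(x) = [5.6718, 5.4017, 3.5243, 4.9928]
||prox(x)|| = 9.9346
Step 4: Proximal objective.
0.5*||prox-x||^2 = 1.8432
lambda*||prox|| = 19.0744
Total = 20.9176


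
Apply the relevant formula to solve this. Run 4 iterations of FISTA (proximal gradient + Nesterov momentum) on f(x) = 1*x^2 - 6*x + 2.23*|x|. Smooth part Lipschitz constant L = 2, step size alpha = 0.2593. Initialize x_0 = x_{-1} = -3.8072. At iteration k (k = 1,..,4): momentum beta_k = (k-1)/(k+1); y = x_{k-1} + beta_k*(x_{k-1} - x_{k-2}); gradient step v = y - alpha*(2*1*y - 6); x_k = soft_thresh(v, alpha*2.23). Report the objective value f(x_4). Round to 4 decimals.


FISTA on f(x) = 1*x^2 - 6*x + 2.23*|x|
L = 2, alpha = 0.2593
Iteration 1: beta = 0.0, y = -3.8072 + 0.0*(-3.8072 + 3.8072) = -3.8072
  grad(y) = -13.6144, v = y - alpha*grad = -0.277
  prox(v) = soft_thresh(-0.277, 0.5782) = 0.0
Iteration 2: beta = 0.3333, y = 0.0 + 0.3333*(0.0 + 3.8072) = 1.2691
  grad(y) = -3.4619, v = y - alpha*grad = 2.1667
  prox(v) = soft_thresh(2.1667, 0.5782) = 1.5885
Iteration 3: beta = 0.5, y = 1.5885 + 0.5*(1.5885 - 0.0) = 2.3827
  grad(y) = -1.2345, v = y - alpha*grad = 2.7028
  prox(v) = soft_thresh(2.7028, 0.5782) = 2.1246
Iteration 4: beta = 0.6, y = 2.1246 + 0.6*(2.1246 - 1.5885) = 2.4463
  grad(y) = -1.1074, v = y - alpha*grad = 2.7334
  prox(v) = soft_thresh(2.7334, 0.5782) = 2.1552
f(x_4) = 1*2.1552^2 - 6*2.1552 + 2.23*|2.1552| = -3.4802


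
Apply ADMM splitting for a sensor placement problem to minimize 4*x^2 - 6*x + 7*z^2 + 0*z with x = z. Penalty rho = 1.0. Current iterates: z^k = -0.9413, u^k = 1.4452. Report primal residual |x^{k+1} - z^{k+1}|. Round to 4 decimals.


ADMM iteration with rho = 1.0, z^k = -0.9413, u^k = 1.4452
Step 1: x-update.
Minimize 4*x^2 - 6*x + (1.0/2)*(x + 0.9413 + 1.4452)^2
FOC: (2*4 + 1.0)*x = 6 + 1.0*(-0.9413 - 1.4452)
x^{k+1} = 0.4015
Step 2: z-update.
Minimize 7*z^2 + 0*z + (1.0/2)*(0.4015 - z + 1.4452)^2
FOC: (2*7 + 1.0)*z = 0 + 1.0*(0.4015 + 1.4452)
z^{k+1} = 0.1231
Step 3: u-update.
u^{k+1} = 1.4452 + 0.4015 - 0.1231 = 1.7236
Step 4: Primal residual = |0.4015 - 0.1231| = 0.2784


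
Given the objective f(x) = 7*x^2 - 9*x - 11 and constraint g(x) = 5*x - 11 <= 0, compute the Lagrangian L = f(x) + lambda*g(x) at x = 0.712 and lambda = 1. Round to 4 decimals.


Step 1: Evaluate f(x).
f(0.712) = 7*0.712^2 - 9*0.712 - 11 = -13.8594
Step 2: Evaluate g(x).
g(0.712) = 5*0.712 - 11 = -7.44
Step 3: Compute Lagrangian.
L = -13.8594 + 1*-7.44 = -21.2994


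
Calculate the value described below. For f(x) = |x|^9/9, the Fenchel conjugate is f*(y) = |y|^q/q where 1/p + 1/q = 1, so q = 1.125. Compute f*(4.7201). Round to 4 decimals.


The conjugate exponent q satisfies 1/p + 1/q = 1.
p = 9, so q = 9/(9 - 1) = 1.125
|y|^q = 4.7201^1.125 = 5.7305
f*(4.7201) = 5.7305 / 1.125 = 5.0938


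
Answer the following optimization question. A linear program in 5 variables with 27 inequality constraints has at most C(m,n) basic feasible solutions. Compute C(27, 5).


Each vertex corresponds to some choice of n active constraints out of m, so the number of vertices is at most C(m, n) = m! / (n!(m-n)!).
m = 27, n = 5
Numerator: 27 * 26 * 25 * 24 * 23
Denominator: 5! = 120
C(27, 5) = 80730


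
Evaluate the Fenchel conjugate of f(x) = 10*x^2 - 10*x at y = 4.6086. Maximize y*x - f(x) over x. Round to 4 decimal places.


f*(y) = sup_x {y*x - a*x^2 - b*x} = sup_x {(y-b)*x - a*x^2}
FOC: (y - b) - 2a*x = 0 => x* = (y - b)/(2a)
x* = (4.6086 + 10)/(2*10) = 0.7304
f*(4.6086) = (y-b)^2/(4a) = (4.6086 + 10)^2/(4*10)
= 213.4112/40 = 5.3353


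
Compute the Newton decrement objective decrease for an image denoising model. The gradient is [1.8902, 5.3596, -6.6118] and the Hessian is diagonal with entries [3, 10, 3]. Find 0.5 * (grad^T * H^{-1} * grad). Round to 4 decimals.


Step 1: H is diagonal, so H^(-1) * g = [0.6301, 0.536, -2.2039].
Step 2: g^T H^(-1) g = sum_i g_i^2 / H_ii
  = (1.8902)^2/3 + (5.3596)^2/10 + (-6.6118)^2/3
  = 1.191 + 2.8725 + 14.572 = 18.6354
Step 3: Objective decrease = 0.5 * g^T H^(-1) g = 9.3177


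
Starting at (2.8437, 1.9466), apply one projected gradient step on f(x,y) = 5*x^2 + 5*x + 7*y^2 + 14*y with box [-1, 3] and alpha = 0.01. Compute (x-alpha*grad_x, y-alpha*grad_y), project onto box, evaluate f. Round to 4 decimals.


Step 1: Compute gradient at (2.8437, 1.9466).
grad_x = 2*5*2.8437 + 5 = 33.437
grad_y = 2*7*1.9466 + 14 = 41.2524
Step 2: Gradient step.
x_raw = 2.8437 - 0.01*33.437 = 2.5093
y_raw = 1.9466 - 0.01*41.2524 = 1.5341
Step 3: Project onto [-1, 3].
x_proj = clip(2.5093) = 2.5093
y_proj = clip(1.5341) = 1.5341
Step 4: Evaluate f.
f(2.5093, 1.5341) = 81.9811


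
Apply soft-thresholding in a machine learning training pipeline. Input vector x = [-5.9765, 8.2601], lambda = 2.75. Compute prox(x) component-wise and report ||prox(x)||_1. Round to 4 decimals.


Soft-thresholding with lambda = 2.75:
prox(-5.9765) = sign(-5.9765)*max(|-5.9765| - 2.75, 0) = -3.2265
prox(8.2601) = sign(8.2601)*max(|8.2601| - 2.75, 0) = 5.5101
prox(x) = [-3.2265, 5.5101]
||prox(x)||_1 = 3.2265 + 5.5101 = 8.7366


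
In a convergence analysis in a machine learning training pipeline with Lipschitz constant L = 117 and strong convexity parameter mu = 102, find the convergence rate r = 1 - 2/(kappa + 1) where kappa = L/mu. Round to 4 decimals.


Step 1: Compute the condition number.
kappa = L/mu = 117/102 = 1.1471
Step 2: Compute the convergence rate.
r = 1 - 2/(kappa + 1) = 1 - 2*mu/(L + mu) = (L - mu)/(L + mu) = 15/219 = 0.0685


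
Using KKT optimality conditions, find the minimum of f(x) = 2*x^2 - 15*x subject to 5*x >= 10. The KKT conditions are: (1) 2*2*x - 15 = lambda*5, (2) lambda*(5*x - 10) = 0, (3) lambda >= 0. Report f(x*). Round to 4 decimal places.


Step 1: Try lambda = 0 (constraint inactive).
Stationarity: 2*2*x - 15 = 0
x* = 15/(2*2) = 3.75
Check constraint: 5*3.75 = 18.75 >= 10 -- satisfied.
Step 2: Compute optimal value.
f(x*) = 2*3.75^2 - 15*3.75 = -28.125


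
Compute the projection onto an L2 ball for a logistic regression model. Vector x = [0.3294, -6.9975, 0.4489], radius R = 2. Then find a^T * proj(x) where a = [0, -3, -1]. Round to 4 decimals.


Step 1: Compute ||x|| (intermediates to 6 decimals).
||x|| = sqrt(0.3294^2 + (-6.9975)^2 + 0.4489^2) = 7.019617
Step 2: Project.
Since ||x|| > R, scale = R/||x|| = 2/7.019617 = 0.284916, proj(x) = scale * x
proj(x) = [0.093851, -1.9937, 0.127899]
Step 3: Dot product.
a^T * proj(x) = 0*0.093851 - 3*(-1.9937) - 1*0.127899 = 5.8532


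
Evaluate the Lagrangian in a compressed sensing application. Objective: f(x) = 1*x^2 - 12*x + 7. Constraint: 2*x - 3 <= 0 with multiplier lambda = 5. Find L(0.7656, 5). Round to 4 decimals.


Step 1: Evaluate f(x).
f(0.7656) = 1*0.7656^2 - 12*0.7656 + 7 = -1.6011
Step 2: Evaluate g(x).
g(0.7656) = 2*0.7656 - 3 = -1.4688
Step 3: Compute Lagrangian.
L = -1.6011 + 5*-1.4688 = -8.9451


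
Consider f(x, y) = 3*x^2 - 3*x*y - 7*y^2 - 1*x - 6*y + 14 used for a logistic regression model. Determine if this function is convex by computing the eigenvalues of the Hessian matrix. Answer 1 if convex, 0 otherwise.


The Hessian of f(x,y) = 3*x^2 - 3*x*y - 7*y^2 - 1*x - 6*y + 14 is:
H = [[6, -3], [-3, -14]]
Trace = 6 - 14 = -8
Determinant = 6*-14 - (-3)^2 = -93
Discriminant = (-8)^2 - 4*-93 = 436.0
Eigenvalues: lambda_1 = -14.4403, lambda_2 = 6.4403
The function is not convex.

0


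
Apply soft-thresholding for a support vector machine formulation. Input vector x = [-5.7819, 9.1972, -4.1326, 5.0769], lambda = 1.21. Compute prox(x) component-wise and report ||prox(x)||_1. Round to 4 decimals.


Soft-thresholding with lambda = 1.21:
prox(-5.7819) = sign(-5.7819)*max(|-5.7819| - 1.21, 0) = -4.5719
prox(9.1972) = sign(9.1972)*max(|9.1972| - 1.21, 0) = 7.9872
prox(-4.1326) = sign(-4.1326)*max(|-4.1326| - 1.21, 0) = -2.9226
prox(5.0769) = sign(5.0769)*max(|5.0769| - 1.21, 0) = 3.8669
prox(x) = [-4.5719, 7.9872, -2.9226, 3.8669]
||prox(x)||_1 = 4.5719 + 7.9872 + 2.9226 + 3.8669 = 19.3486


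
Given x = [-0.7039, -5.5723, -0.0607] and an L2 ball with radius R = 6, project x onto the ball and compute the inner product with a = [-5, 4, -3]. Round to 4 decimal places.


Step 1: Compute ||x|| (intermediates to 6 decimals).
||x|| = sqrt((-0.7039)^2 + (-5.5723)^2 + (-0.0607)^2) = 5.616911
Step 2: Project.
Since ||x|| <= R, proj = x (no scaling needed).
proj(x) = [-0.7039, -5.5723, -0.0607]
Step 3: Dot product.
a^T * proj(x) = -5*(-0.7039) + 4*(-5.5723) - 3*(-0.0607) = -18.5876


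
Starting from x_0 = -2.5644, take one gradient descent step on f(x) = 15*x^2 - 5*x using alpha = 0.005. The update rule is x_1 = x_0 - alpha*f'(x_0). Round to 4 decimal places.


We compute the gradient at x_0 and apply the update.
f'(x) = 30*x - 5
f'(-2.5644) = 30*-2.5644 - 5 = -81.932
x_1 = -2.5644 - 0.005*-81.932 = -2.1547


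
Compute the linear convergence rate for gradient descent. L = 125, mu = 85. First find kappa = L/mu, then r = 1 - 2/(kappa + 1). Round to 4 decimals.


Step 1: Compute the condition number.
kappa = L/mu = 125/85 = 1.4706
Step 2: Compute the convergence rate.
r = 1 - 2/(kappa + 1) = 1 - 2*mu/(L + mu) = (L - mu)/(L + mu) = 40/210 = 0.1905


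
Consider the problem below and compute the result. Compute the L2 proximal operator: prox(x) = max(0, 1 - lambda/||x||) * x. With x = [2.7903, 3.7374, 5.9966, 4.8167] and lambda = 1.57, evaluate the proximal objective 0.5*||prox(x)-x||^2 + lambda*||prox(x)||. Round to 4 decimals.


Step 1: Compute ||x||.
||x|| = 8.9952
Step 2: Compute scaling factor.
scale = max(0, 1 - 1.57/8.9952) = 0.8255
Step 3: prox(x) = [2.3033, 3.0851, 4.95, 3.976]
||prox(x)|| = 7.4252
Step 4: Proximal objective.
0.5*||prox-x||^2 = 1.2325
lambda*||prox|| = 11.6576
Total = 12.89


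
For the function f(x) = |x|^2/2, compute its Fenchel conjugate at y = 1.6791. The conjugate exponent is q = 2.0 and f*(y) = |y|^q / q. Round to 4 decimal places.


The conjugate exponent q satisfies 1/p + 1/q = 1.
p = 2, so q = 2/(2 - 1) = 2.0
|y|^q = 1.6791^2.0 = 2.8194
f*(1.6791) = 2.8194 / 2.0 = 1.4097


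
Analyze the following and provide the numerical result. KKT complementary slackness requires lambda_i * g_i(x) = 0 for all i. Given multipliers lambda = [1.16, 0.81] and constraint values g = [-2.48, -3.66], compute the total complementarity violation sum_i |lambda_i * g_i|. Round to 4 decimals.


KKT complementary slackness check:
lambda_1 * g_1 = 1.16 * -2.48 = -2.8768
lambda_2 * g_2 = 0.81 * -3.66 = -2.9646
Total violation = 2.8768 + 2.9646 = 5.8414


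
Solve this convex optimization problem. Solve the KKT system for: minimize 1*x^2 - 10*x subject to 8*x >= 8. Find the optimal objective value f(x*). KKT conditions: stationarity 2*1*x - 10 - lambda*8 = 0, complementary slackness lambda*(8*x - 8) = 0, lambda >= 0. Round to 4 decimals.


Step 1: Try lambda = 0 (constraint inactive).
Stationarity: 2*1*x - 10 = 0
x* = 10/(2*1) = 5.0
Check constraint: 8*5.0 = 40.0 >= 8 -- satisfied.
Step 2: Compute optimal value.
f(x*) = 1*5.0^2 - 10*5.0 = -25.0


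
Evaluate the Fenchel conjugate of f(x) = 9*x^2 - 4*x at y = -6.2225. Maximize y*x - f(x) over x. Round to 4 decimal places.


f*(y) = sup_x {y*x - a*x^2 - b*x} = sup_x {(y-b)*x - a*x^2}
FOC: (y - b) - 2a*x = 0 => x* = (y - b)/(2a)
x* = (-6.2225 + 4)/(2*9) = -0.1235
f*(-6.2225) = (y-b)^2/(4a) = (-6.2225 + 4)^2/(4*9)
= 4.9395/36 = 0.1372


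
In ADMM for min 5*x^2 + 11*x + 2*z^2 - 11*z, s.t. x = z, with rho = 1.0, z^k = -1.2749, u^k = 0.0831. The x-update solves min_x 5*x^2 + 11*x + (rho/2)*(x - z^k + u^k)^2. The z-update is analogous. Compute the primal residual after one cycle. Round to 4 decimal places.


ADMM iteration with rho = 1.0, z^k = -1.2749, u^k = 0.0831
Step 1: x-update.
Minimize 5*x^2 + 11*x + (1.0/2)*(x + 1.2749 + 0.0831)^2
FOC: (2*5 + 1.0)*x = -11 + 1.0*(-1.2749 - 0.0831)
x^{k+1} = -1.1235
Step 2: z-update.
Minimize 2*z^2 - 11*z + (1.0/2)*(-1.1235 - z + 0.0831)^2
FOC: (2*2 + 1.0)*z = 11 + 1.0*(-1.1235 + 0.0831)
z^{k+1} = 1.9919
Step 3: u-update.
u^{k+1} = 0.0831 - 1.1235 - 1.9919 = -3.0323
Step 4: Primal residual = |-1.1235 - 1.9919| = 3.1154


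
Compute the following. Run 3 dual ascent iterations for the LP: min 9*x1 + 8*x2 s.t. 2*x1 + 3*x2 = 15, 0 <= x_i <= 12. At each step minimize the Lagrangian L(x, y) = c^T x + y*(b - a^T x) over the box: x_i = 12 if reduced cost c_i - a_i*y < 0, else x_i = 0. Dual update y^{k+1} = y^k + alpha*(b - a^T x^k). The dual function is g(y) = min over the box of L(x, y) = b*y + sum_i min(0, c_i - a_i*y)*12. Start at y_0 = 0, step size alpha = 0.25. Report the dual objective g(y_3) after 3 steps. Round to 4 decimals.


Dual ascent for LP: min 9*x1 + 8*x2, 2*x1 + 3*x2 = 15, 0 <= x_i <= 12
Step 1: y^k = 0.0, reduced costs: (9.0, 8.0)
  x^k = (0.0, 0.0), subgradient = b - a^T x = 15.0
  y^{k+1} = 0.0 + 0.25*15.0 = 3.75
Step 2: y^k = 3.75, reduced costs: (1.5, -3.25)
  x^k = (0.0, 12.0), subgradient = b - a^T x = -21.0
  y^{k+1} = 3.75 + 0.25*-21.0 = -1.5
Step 3: y^k = -1.5, reduced costs: (12.0, 12.5)
  x^k = (0.0, 0.0), subgradient = b - a^T x = 15.0
  y^{k+1} = -1.5 + 0.25*15.0 = 2.25
Dual objective at y_3 = 2.25: reduced costs (4.5, 1.25), box minimizer x = (0.0, 0.0)
g(y_3) = b*y + (c1 - a1*y)*x1 + (c2 - a2*y)*x2 = 15*2.25 + 4.5*0.0 + 1.25*0.0 = 33.75 + 0.0 + 0.0 = 33.75


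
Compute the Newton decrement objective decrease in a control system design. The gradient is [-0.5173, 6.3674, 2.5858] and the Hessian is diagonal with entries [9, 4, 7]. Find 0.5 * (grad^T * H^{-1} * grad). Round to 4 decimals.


Step 1: H is diagonal, so H^(-1) * g = [-0.0575, 1.5919, 0.3694].
Step 2: g^T H^(-1) g = sum_i g_i^2 / H_ii
  = (-0.5173)^2/9 + (6.3674)^2/4 + (2.5858)^2/7
  = 0.0297 + 10.1359 + 0.9552 = 11.1209
Step 3: Objective decrease = 0.5 * g^T H^(-1) g = 5.5604


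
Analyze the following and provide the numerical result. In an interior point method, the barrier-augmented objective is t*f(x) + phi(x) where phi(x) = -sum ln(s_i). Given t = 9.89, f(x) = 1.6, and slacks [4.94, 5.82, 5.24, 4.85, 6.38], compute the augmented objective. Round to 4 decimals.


Step 1: Compute log-barrier.
ln values: [1.5974, 1.7613, 1.6563, 1.579, 1.8532]
phi = -(1.5974 + 1.7613 + 1.6563 + 1.579 + 1.8532) = -8.4471
Step 2: Compute augmented objective.
t*f(x) = 9.89*1.6 = 15.824
Total = 15.824 - 8.4471 = 7.3769


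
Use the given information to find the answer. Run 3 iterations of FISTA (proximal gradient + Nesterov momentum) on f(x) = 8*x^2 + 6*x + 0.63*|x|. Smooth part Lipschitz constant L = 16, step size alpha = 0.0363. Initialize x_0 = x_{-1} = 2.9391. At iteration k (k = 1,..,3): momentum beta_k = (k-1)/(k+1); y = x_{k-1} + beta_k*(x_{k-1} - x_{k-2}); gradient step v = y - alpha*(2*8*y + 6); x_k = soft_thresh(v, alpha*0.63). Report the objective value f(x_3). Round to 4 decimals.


FISTA on f(x) = 8*x^2 + 6*x + 0.63*|x|
L = 16, alpha = 0.0363
Iteration 1: beta = 0.0, y = 2.9391 + 0.0*(2.9391 - 2.9391) = 2.9391
  grad(y) = 53.0256, v = y - alpha*grad = 1.0143
  prox(v) = soft_thresh(1.0143, 0.0229) = 0.9914
Iteration 2: beta = 0.3333, y = 0.9914 + 0.3333*(0.9914 - 2.9391) = 0.3422
  grad(y) = 11.4747, v = y - alpha*grad = -0.0744
  prox(v) = soft_thresh(-0.0744, 0.0229) = -0.0515
Iteration 3: beta = 0.5, y = -0.0515 + 0.5*(-0.0515 - 0.9914) = -0.5729
  grad(y) = -3.1671, v = y - alpha*grad = -0.458
  prox(v) = soft_thresh(-0.458, 0.0229) = -0.4351
f(x_3) = 8*(-0.4351)^2 + 6*(-0.4351) + 0.63*|-0.4351| = -0.822


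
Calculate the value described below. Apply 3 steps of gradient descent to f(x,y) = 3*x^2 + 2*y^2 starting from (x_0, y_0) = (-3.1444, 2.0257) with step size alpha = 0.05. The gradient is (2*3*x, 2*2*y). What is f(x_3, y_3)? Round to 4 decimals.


Gradient descent on f(x,y) = 3*x^2 + 2*y^2.
Starting point: (-3.1444, 2.0257), alpha = 0.05
Step 1: grad_x = 2*3*-3.1444 = -18.8664, grad_y = 2*2*2.0257 = 8.1028
  x_1 = -3.1444 - 0.05*-18.8664 = -2.2011
  y_1 = 2.0257 - 0.05*8.1028 = 1.6206
Step 2: grad_x = 2*3*-2.2011 = -13.2065, grad_y = 2*2*1.6206 = 6.4822
  x_2 = -2.2011 - 0.05*-13.2065 = -1.5408
  y_2 = 1.6206 - 0.05*6.4822 = 1.2964
Step 3: grad_x = 2*3*-1.5408 = -9.2445, grad_y = 2*2*1.2964 = 5.1858
  x_3 = -1.5408 - 0.05*-9.2445 = -1.0785
  y_3 = 1.2964 - 0.05*5.1858 = 1.0372
f(-1.0785, 1.0372) = 3*(-1.0785)^2 + 2*1.0372^2 = 5.6411


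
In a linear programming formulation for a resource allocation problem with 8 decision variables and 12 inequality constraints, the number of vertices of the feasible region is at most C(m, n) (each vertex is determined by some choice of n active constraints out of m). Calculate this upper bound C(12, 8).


Each vertex corresponds to some choice of n active constraints out of m, so the number of vertices is at most C(m, n) = m! / (n!(m-n)!).
m = 12, n = 8
Numerator: 12 * 11 * 10 * 9 * 8 * 7 * 6 * 5
Denominator: 8! = 40320
C(12, 8) = 495


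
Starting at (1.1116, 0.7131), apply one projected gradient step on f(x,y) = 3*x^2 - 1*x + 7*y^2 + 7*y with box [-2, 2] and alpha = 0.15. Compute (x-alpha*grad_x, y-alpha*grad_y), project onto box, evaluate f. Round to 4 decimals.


Step 1: Compute gradient at (1.1116, 0.7131).
grad_x = 2*3*1.1116 - 1 = 5.6696
grad_y = 2*7*0.7131 + 7 = 16.9834
Step 2: Gradient step.
x_raw = 1.1116 - 0.15*5.6696 = 0.2612
y_raw = 0.7131 - 0.15*16.9834 = -1.8344
Step 3: Project onto [-2, 2].
x_proj = clip(0.2612) = 0.2612
y_proj = clip(-1.8344) = -1.8344
Step 4: Evaluate f.
f(0.2612, -1.8344) = 10.658


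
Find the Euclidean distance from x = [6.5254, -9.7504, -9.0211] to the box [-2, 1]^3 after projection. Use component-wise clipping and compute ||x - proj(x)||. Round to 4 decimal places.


Project each component onto [-2, 1].
clip(6.5254) = 1.0, clip(-9.7504) = -2.0, clip(-9.0211) = -2.0
Projection = [1.0, -2.0, -2.0]
Squared diffs: [30.53, 60.0687, 49.2958]
Distance = sqrt(139.8945) = 11.8277


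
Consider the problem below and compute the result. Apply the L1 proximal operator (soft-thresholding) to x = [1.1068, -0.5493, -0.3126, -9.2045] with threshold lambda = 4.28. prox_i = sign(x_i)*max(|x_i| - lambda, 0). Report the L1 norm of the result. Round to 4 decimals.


Soft-thresholding with lambda = 4.28:
prox(1.1068) = sign(1.1068)*max(|1.1068| - 4.28, 0) = 0.0
prox(-0.5493) = sign(-0.5493)*max(|-0.5493| - 4.28, 0) = 0.0
prox(-0.3126) = sign(-0.3126)*max(|-0.3126| - 4.28, 0) = 0.0
prox(-9.2045) = sign(-9.2045)*max(|-9.2045| - 4.28, 0) = -4.9245
prox(x) = [0.0, 0.0, 0.0, -4.9245]
||prox(x)||_1 = 0.0 + 0.0 + 0.0 + 4.9245 = 4.9245


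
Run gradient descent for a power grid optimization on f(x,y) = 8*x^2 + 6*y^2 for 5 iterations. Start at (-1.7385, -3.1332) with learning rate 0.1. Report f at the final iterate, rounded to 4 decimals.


Gradient descent on f(x,y) = 8*x^2 + 6*y^2.
Starting point: (-1.7385, -3.1332), alpha = 0.1
Step 1: grad_x = 2*8*-1.7385 = -27.816, grad_y = 2*6*-3.1332 = -37.5984
  x_1 = -1.7385 - 0.1*-27.816 = 1.0431
  y_1 = -3.1332 - 0.1*-37.5984 = 0.6266
Step 2: grad_x = 2*8*1.0431 = 16.6896, grad_y = 2*6*0.6266 = 7.5197
  x_2 = 1.0431 - 0.1*16.6896 = -0.6259
  y_2 = 0.6266 - 0.1*7.5197 = -0.1253
Step 3: grad_x = 2*8*-0.6259 = -10.0138, grad_y = 2*6*-0.1253 = -1.5039
  x_3 = -0.6259 - 0.1*-10.0138 = 0.3755
  y_3 = -0.1253 - 0.1*-1.5039 = 0.0251
Step 4: grad_x = 2*8*0.3755 = 6.0083, grad_y = 2*6*0.0251 = 0.3008
  x_4 = 0.3755 - 0.1*6.0083 = -0.2253
  y_4 = 0.0251 - 0.1*0.3008 = -0.005
Step 5: grad_x = 2*8*-0.2253 = -3.605, grad_y = 2*6*-0.005 = -0.0602
  x_5 = -0.2253 - 0.1*-3.605 = 0.1352
  y_5 = -0.005 - 0.1*-0.0602 = 0.001
f(0.1352, 0.001) = 8*0.1352^2 + 6*0.001^2 = 0.1462


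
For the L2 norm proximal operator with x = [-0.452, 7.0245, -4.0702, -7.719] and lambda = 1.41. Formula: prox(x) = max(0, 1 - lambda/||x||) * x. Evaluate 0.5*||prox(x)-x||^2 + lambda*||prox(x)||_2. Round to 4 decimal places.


Step 1: Compute ||x||.
||x|| = 11.2115
Step 2: Compute scaling factor.
scale = max(0, 1 - 1.41/11.2115) = 0.8742
Step 3: prox(x) = [-0.3952, 6.1411, -3.5583, -6.7482]
||prox(x)|| = 9.8015
Step 4: Proximal objective.
0.5*||prox-x||^2 = 0.9941
lambda*||prox|| = 13.8201
Total = 14.8141


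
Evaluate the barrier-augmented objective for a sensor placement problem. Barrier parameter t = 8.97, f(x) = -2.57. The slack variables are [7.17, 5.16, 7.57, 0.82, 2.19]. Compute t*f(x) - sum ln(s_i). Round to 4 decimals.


Step 1: Compute log-barrier.
ln values: [1.9699, 1.6409, 2.0242, -0.1985, 0.7839]
phi = -(1.9699 + 1.6409 + 2.0242 - 0.1985 + 0.7839) = -6.2205
Step 2: Compute augmented objective.
t*f(x) = 8.97*-2.57 = -23.0529
Total = -23.0529 - 6.2205 = -29.2734


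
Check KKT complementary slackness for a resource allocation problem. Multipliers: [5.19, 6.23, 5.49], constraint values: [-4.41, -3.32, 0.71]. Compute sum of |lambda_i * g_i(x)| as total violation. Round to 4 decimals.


KKT complementary slackness check:
lambda_1 * g_1 = 5.19 * -4.41 = -22.8879
lambda_2 * g_2 = 6.23 * -3.32 = -20.6836
lambda_3 * g_3 = 5.49 * 0.71 = 3.8979
Total violation = 22.8879 + 20.6836 + 3.8979 = 47.4694


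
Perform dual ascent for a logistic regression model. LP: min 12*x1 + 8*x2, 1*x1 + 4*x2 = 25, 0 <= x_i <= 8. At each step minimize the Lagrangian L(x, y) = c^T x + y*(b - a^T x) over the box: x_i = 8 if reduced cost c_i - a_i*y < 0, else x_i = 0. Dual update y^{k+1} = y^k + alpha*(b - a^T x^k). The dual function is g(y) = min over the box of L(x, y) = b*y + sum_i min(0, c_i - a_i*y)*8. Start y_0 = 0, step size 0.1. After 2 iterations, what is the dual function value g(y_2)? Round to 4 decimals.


Dual ascent for LP: min 12*x1 + 8*x2, 1*x1 + 4*x2 = 25, 0 <= x_i <= 8
Step 1: y^k = 0.0, reduced costs: (12.0, 8.0)
  x^k = (0.0, 0.0), subgradient = b - a^T x = 25.0
  y^{k+1} = 0.0 + 0.1*25.0 = 2.5
Step 2: y^k = 2.5, reduced costs: (9.5, -2.0)
  x^k = (0.0, 8.0), subgradient = b - a^T x = -7.0
  y^{k+1} = 2.5 + 0.1*-7.0 = 1.8
Dual objective at y_2 = 1.8: reduced costs (10.2, 0.8), box minimizer x = (0.0, 0.0)
g(y_2) = b*y + (c1 - a1*y)*x1 + (c2 - a2*y)*x2 = 25*1.8 + 10.2*0.0 + 0.8*0.0 = 45.0 + 0.0 + 0.0 = 45.0


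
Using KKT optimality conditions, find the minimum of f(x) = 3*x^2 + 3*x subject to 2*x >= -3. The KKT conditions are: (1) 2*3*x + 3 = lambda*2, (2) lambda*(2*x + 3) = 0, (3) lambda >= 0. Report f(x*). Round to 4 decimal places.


Step 1: Try lambda = 0 (constraint inactive).
Stationarity: 2*3*x + 3 = 0
x* = -3/(2*3) = -0.5
Check constraint: 2*-0.5 = -1.0 >= -3 -- satisfied.
Step 2: Compute optimal value.
f(x*) = 3*(-0.5)^2 + 3*(-0.5) = -0.75


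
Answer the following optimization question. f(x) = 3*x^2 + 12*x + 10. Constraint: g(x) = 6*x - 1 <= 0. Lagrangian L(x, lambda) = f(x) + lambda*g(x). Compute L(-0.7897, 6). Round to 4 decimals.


Step 1: Evaluate f(x).
f(-0.7897) = 3*(-0.7897)^2 + 12*(-0.7897) + 10 = 2.3945
Step 2: Evaluate g(x).
g(-0.7897) = 6*-0.7897 - 1 = -5.7382
Step 3: Compute Lagrangian.
L = 2.3945 + 6*-5.7382 = -32.0347


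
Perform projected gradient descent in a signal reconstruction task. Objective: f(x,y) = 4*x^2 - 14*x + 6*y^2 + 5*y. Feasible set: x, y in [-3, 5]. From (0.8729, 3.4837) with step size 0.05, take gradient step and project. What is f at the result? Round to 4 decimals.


Step 1: Compute gradient at (0.8729, 3.4837).
grad_x = 2*4*0.8729 - 14 = -7.0168
grad_y = 2*6*3.4837 + 5 = 46.8044
Step 2: Gradient step.
x_raw = 0.8729 - 0.05*-7.0168 = 1.2237
y_raw = 3.4837 - 0.05*46.8044 = 1.1435
Step 3: Project onto [-3, 5].
x_proj = clip(1.2237) = 1.2237
y_proj = clip(1.1435) = 1.1435
Step 4: Evaluate f.
f(1.2237, 1.1435) = 2.4205


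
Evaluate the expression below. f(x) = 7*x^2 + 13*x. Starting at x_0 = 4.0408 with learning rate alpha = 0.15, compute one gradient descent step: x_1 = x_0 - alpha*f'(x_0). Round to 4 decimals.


We compute the gradient at x_0 and apply the update.
f'(x) = 14*x + 13
f'(4.0408) = 14*4.0408 + 13 = 69.5712
x_1 = 4.0408 - 0.15*69.5712 = -6.3949


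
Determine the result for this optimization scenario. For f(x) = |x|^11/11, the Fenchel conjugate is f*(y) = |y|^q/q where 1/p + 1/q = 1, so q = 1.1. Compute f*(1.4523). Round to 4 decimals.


The conjugate exponent q satisfies 1/p + 1/q = 1.
p = 11, so q = 11/(11 - 1) = 1.1
|y|^q = 1.4523^1.1 = 1.5075
f*(1.4523) = 1.5075 / 1.1 = 1.3705


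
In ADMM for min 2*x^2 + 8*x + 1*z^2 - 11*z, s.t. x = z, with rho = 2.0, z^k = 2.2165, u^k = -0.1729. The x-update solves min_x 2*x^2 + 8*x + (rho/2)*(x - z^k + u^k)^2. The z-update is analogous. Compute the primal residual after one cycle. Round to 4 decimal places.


ADMM iteration with rho = 2.0, z^k = 2.2165, u^k = -0.1729
Step 1: x-update.
Minimize 2*x^2 + 8*x + (2.0/2)*(x - 2.2165 - 0.1729)^2
FOC: (2*2 + 2.0)*x = -8 + 2.0*(2.2165 + 0.1729)
x^{k+1} = -0.5369
Step 2: z-update.
Minimize 1*z^2 - 11*z + (2.0/2)*(-0.5369 - z - 0.1729)^2
FOC: (2*1 + 2.0)*z = 11 + 2.0*(-0.5369 - 0.1729)
z^{k+1} = 2.3951
Step 3: u-update.
u^{k+1} = -0.1729 - 0.5369 - 2.3951 = -3.1049
Step 4: Primal residual = |-0.5369 - 2.3951| = 2.932
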